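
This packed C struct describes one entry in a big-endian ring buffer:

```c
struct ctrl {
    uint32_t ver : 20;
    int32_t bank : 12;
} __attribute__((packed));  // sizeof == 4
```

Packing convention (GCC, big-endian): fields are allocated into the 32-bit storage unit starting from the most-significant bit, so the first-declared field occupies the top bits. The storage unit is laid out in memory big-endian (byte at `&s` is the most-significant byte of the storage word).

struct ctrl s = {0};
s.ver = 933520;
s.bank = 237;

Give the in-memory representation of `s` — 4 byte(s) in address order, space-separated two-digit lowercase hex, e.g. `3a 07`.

e3 e9 00 ed

[12+:20] ver=933520 & 0xfffff = 0xe3e90; word=0xe3e90000
[0+:12] bank=237 & 0xfff = 0xed; word=0xe3e900ed
word = 0xe3e900ed → big-endian bytes:
  [0]=0xe3  [1]=0xe9  [2]=0x00  [3]=0xed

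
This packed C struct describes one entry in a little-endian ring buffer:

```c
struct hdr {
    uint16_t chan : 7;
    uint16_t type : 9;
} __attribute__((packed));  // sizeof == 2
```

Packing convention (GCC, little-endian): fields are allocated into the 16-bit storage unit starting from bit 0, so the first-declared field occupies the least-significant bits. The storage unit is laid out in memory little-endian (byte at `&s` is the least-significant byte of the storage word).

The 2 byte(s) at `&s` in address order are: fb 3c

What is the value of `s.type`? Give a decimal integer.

121

[0]=0xfb [1]=0x3c (little-endian) → word 0x3cfb
chan [0+:7] = (word>>0) & 0x7f = 123
type [7+:9] = (word>>7) & 0x1ff = 121  ←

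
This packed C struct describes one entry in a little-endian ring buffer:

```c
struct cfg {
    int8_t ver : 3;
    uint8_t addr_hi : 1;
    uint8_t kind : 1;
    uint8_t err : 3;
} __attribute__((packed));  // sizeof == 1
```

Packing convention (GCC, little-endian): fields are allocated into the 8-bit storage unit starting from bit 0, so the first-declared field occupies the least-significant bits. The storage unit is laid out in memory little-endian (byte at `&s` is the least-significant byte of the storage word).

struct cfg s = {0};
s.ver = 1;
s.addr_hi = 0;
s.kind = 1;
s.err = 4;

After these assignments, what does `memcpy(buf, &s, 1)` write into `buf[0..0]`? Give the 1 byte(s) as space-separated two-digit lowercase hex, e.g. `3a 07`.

[0+:3] ver=1 & 0x7 = 0x1; word=0x01
[3+:1] addr_hi=0 & 0x1 = 0x0; word=0x01
[4+:1] kind=1 & 0x1 = 0x1; word=0x11
[5+:3] err=4 & 0x7 = 0x4; word=0x91
word = 0x91 → little-endian bytes:
  [0]=0x91

91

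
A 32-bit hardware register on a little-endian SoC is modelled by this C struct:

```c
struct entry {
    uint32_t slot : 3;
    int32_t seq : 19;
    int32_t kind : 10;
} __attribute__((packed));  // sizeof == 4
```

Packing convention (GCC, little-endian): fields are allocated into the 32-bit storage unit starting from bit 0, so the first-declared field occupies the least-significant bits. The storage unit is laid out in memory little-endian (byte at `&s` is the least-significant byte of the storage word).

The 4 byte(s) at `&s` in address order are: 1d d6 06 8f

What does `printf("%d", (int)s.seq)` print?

[0]=0x1d [1]=0xd6 [2]=0x06 [3]=0x8f (little-endian) → word 0x8f06d61d
slot:3 @ bit 0 → (0x8f06d61d>>0)&0x7 = 0x5
seq:19 @ bit 3 → (0x8f06d61d>>3)&0x7ffff = 0xdac3  ←
kind:10 @ bit 22 → (0x8f06d61d>>22)&0x3ff = 0x23c
seq signed 19b, MSB=0: value = 56003

56003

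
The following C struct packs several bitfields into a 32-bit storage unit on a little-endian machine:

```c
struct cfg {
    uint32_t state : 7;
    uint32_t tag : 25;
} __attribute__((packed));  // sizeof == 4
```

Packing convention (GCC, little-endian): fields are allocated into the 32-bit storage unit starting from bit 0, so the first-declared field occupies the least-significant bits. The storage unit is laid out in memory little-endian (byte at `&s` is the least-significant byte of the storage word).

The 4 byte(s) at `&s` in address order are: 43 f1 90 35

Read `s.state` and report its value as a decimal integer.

[0]=0x43 [1]=0xf1 [2]=0x90 [3]=0x35 (little-endian) → word 0x3590f143
state [0+:7] = (word>>0) & 0x7f = 67  ←
tag [7+:25] = (word>>7) & 0x1ffffff = 7021026

67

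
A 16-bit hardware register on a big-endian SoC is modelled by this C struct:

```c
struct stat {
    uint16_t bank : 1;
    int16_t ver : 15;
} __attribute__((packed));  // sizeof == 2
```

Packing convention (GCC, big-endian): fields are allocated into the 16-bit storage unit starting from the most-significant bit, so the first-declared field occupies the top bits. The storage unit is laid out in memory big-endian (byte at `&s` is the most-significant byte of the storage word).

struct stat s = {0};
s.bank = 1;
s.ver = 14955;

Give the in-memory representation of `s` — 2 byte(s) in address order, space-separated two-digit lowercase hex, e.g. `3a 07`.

ba 6b

bank (1b) val=1 bits=0x1 at bit 15: 0x8000
ver (15b) val=14955 bits=0x3a6b at bit 0: 0xba6b
word = 0xba6b → big-endian bytes:
  [0]=0xba  [1]=0x6b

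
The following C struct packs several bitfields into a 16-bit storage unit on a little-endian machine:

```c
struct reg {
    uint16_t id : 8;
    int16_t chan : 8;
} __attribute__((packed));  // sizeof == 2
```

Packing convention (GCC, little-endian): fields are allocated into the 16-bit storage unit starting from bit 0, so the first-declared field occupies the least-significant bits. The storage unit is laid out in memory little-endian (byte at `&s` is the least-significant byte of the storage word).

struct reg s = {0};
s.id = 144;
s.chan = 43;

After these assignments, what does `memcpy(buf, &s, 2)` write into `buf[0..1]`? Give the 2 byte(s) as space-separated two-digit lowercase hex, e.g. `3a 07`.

90 2b

[0+:8] id=144 & 0xff = 0x90; word=0x0090
[8+:8] chan=43 & 0xff = 0x2b; word=0x2b90
word = 0x2b90 → little-endian bytes:
  [0]=0x90  [1]=0x2b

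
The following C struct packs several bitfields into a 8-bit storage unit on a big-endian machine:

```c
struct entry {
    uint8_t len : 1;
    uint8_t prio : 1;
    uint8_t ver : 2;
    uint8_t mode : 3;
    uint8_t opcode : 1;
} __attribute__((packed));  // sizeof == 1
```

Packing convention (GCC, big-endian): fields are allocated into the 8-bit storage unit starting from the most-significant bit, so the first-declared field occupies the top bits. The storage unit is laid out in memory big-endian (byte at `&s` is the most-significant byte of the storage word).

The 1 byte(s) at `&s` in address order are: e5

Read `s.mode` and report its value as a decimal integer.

[0]=0xe5 (big-endian) → word 0xe5
len [7+:1] = (word>>7) & 0x1 = 1
prio [6+:1] = (word>>6) & 0x1 = 1
ver [4+:2] = (word>>4) & 0x3 = 2
mode [1+:3] = (word>>1) & 0x7 = 2  ←
opcode [0+:1] = (word>>0) & 0x1 = 1

2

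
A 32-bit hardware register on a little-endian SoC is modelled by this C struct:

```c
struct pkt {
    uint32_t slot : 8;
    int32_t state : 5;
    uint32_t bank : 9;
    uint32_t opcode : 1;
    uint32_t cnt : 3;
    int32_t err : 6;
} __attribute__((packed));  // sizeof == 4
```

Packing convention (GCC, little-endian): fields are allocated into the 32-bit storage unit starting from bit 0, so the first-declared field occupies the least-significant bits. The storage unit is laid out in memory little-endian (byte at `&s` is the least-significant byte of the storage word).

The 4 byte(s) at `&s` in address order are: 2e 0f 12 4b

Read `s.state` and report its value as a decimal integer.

15

[0]=0x2e [1]=0x0f [2]=0x12 [3]=0x4b (little-endian) → word 0x4b120f2e
slot [0+:8] = (word>>0) & 0xff = 46
state [8+:5] = (word>>8) & 0x1f = 15  ←
bank [13+:9] = (word>>13) & 0x1ff = 144
opcode [22+:1] = (word>>22) & 0x1 = 0
cnt [23+:3] = (word>>23) & 0x7 = 6
err [26+:6] = (word>>26) & 0x3f = 18
state signed 5b, MSB=0: value = 15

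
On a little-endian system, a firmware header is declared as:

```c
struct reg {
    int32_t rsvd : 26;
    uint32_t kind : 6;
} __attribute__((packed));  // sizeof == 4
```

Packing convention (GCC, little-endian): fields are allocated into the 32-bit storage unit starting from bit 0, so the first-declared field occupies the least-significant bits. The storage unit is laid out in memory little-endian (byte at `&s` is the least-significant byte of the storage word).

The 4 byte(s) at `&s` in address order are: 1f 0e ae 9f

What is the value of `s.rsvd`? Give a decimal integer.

[0]=0x1f [1]=0x0e [2]=0xae [3]=0x9f (little-endian) → word 0x9fae0e1f
rsvd:26 @ bit 0 → (0x9fae0e1f>>0)&0x3ffffff = 0x3ae0e1f  ←
kind:6 @ bit 26 → (0x9fae0e1f>>26)&0x3f = 0x27
rsvd signed 26b, MSB=1: 61738527 - 67108864 = -5370337

-5370337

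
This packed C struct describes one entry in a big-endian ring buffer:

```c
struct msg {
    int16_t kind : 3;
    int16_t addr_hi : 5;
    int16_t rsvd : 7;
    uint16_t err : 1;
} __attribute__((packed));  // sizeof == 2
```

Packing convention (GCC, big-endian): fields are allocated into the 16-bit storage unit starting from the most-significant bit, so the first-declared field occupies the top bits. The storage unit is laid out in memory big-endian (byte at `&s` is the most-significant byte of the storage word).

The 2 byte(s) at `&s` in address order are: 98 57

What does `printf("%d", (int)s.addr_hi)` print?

-8

[0]=0x98 [1]=0x57 (big-endian) → word 0x9857
kind [13+:3] = (word>>13) & 0x7 = 4
addr_hi [8+:5] = (word>>8) & 0x1f = 24  ←
rsvd [1+:7] = (word>>1) & 0x7f = 43
err [0+:1] = (word>>0) & 0x1 = 1
addr_hi signed 5b, MSB=1: 24 - 32 = -8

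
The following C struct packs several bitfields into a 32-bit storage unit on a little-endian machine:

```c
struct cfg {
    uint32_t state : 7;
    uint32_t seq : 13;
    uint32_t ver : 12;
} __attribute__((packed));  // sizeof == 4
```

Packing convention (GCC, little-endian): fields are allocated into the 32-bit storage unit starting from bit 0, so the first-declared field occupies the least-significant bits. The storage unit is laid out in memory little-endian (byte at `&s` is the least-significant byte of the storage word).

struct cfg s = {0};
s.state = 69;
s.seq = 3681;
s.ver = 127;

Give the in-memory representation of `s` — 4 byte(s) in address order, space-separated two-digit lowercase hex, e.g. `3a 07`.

c5 30 f7 07

[0+:7] state=69 & 0x7f = 0x45; word=0x00000045
[7+:13] seq=3681 & 0x1fff = 0xe61; word=0x000730c5
[20+:12] ver=127 & 0xfff = 0x7f; word=0x07f730c5
word = 0x07f730c5 → little-endian bytes:
  [0]=0xc5  [1]=0x30  [2]=0xf7  [3]=0x07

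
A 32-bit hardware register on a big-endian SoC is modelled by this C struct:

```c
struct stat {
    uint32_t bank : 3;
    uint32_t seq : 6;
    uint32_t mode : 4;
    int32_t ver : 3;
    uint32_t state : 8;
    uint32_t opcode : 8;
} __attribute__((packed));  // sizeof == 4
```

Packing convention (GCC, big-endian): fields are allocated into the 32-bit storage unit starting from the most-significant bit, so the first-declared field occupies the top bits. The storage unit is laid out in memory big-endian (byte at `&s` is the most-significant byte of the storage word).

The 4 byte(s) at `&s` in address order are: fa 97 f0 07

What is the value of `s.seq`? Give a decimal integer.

[0]=0xfa [1]=0x97 [2]=0xf0 [3]=0x07 (big-endian) → word 0xfa97f007
bank:3 @ bit 29 → (0xfa97f007>>29)&0x7 = 0x7
seq:6 @ bit 23 → (0xfa97f007>>23)&0x3f = 0x35  ←
mode:4 @ bit 19 → (0xfa97f007>>19)&0xf = 0x2
ver:3 @ bit 16 → (0xfa97f007>>16)&0x7 = 0x7
state:8 @ bit 8 → (0xfa97f007>>8)&0xff = 0xf0
opcode:8 @ bit 0 → (0xfa97f007>>0)&0xff = 0x7

53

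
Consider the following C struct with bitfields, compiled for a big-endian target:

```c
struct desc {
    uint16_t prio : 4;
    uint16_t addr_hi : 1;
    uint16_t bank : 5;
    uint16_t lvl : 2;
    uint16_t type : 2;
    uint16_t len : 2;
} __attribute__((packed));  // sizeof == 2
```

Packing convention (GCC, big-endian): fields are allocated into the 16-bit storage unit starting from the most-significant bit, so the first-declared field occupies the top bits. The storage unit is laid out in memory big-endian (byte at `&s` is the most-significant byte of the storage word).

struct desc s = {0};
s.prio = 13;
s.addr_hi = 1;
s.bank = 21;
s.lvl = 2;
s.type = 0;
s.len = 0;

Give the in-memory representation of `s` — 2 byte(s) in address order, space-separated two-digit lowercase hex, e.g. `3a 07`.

prio:4 = 13 → 0xd << 12 → word 0xd000
addr_hi:1 = 1 → 0x1 << 11 → word 0xd800
bank:5 = 21 → 0x15 << 6 → word 0xdd40
lvl:2 = 2 → 0x2 << 4 → word 0xdd60
type:2 = 0 → 0x0 << 2 → word 0xdd60
len:2 = 0 → 0x0 << 0 → word 0xdd60
word = 0xdd60 → big-endian bytes:
  [0]=0xdd  [1]=0x60

dd 60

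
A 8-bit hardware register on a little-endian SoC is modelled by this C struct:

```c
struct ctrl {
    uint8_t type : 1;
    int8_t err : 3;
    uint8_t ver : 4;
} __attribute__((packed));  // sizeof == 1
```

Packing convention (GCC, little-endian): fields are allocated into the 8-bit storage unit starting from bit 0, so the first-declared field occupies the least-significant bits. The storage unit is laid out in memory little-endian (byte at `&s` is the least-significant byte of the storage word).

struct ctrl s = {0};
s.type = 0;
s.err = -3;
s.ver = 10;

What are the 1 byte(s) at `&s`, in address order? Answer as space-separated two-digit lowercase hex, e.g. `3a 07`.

type (1b) val=0 bits=0x0 at bit 0: 0x00
err (3b) val=-3 bits=0x5 at bit 1: 0x0a
ver (4b) val=10 bits=0xa at bit 4: 0xaa
word = 0xaa → little-endian bytes:
  [0]=0xaa

aa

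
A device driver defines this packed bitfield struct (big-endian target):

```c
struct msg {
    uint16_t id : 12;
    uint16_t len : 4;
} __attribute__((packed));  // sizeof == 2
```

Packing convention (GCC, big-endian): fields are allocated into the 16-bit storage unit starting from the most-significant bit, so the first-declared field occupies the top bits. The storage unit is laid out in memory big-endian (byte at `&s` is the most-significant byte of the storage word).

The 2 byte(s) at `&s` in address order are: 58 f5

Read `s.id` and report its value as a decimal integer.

[0]=0x58 [1]=0xf5 (big-endian) → word 0x58f5
id:12 @ bit 4 → (0x58f5>>4)&0xfff = 0x58f  ←
len:4 @ bit 0 → (0x58f5>>0)&0xf = 0x5

1423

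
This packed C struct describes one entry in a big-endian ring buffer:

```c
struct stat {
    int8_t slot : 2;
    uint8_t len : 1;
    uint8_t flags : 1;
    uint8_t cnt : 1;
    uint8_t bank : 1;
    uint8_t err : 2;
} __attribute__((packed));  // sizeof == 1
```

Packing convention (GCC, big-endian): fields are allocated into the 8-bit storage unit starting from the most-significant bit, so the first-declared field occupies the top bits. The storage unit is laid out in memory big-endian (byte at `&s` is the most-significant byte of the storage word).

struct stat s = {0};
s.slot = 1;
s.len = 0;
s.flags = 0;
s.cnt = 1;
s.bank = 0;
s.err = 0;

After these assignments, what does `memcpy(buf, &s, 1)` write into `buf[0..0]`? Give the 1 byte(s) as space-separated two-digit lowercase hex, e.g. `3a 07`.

48

[6+:2] slot=1 & 0x3 = 0x1; word=0x40
[5+:1] len=0 & 0x1 = 0x0; word=0x40
[4+:1] flags=0 & 0x1 = 0x0; word=0x40
[3+:1] cnt=1 & 0x1 = 0x1; word=0x48
[2+:1] bank=0 & 0x1 = 0x0; word=0x48
[0+:2] err=0 & 0x3 = 0x0; word=0x48
word = 0x48 → big-endian bytes:
  [0]=0x48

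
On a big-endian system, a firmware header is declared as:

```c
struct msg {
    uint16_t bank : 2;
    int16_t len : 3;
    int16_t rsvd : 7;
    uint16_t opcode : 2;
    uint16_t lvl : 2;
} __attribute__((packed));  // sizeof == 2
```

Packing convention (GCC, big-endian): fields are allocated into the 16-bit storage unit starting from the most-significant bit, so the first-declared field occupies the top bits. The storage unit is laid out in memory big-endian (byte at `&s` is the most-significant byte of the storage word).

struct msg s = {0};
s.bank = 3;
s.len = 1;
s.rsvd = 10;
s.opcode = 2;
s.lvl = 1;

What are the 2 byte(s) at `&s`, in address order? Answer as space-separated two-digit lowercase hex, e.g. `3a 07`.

c8 a9

bank (2b) val=3 bits=0x3 at bit 14: 0xc000
len (3b) val=1 bits=0x1 at bit 11: 0xc800
rsvd (7b) val=10 bits=0xa at bit 4: 0xc8a0
opcode (2b) val=2 bits=0x2 at bit 2: 0xc8a8
lvl (2b) val=1 bits=0x1 at bit 0: 0xc8a9
word = 0xc8a9 → big-endian bytes:
  [0]=0xc8  [1]=0xa9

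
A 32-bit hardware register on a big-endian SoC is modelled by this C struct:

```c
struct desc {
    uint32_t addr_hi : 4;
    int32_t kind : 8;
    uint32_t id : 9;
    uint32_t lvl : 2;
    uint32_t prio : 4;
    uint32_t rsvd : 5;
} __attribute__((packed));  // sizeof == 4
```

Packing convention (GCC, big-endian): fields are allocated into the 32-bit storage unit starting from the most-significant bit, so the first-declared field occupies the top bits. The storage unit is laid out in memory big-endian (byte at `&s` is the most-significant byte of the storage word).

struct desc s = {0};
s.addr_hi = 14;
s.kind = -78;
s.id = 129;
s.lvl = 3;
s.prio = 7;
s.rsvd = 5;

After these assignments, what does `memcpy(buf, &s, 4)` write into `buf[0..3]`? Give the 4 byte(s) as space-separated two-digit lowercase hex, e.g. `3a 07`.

[28+:4] addr_hi=14 & 0xf = 0xe; word=0xe0000000
[20+:8] kind=-78 & 0xff = 0xb2; word=0xeb200000
[11+:9] id=129 & 0x1ff = 0x81; word=0xeb240800
[9+:2] lvl=3 & 0x3 = 0x3; word=0xeb240e00
[5+:4] prio=7 & 0xf = 0x7; word=0xeb240ee0
[0+:5] rsvd=5 & 0x1f = 0x5; word=0xeb240ee5
word = 0xeb240ee5 → big-endian bytes:
  [0]=0xeb  [1]=0x24  [2]=0x0e  [3]=0xe5

eb 24 0e e5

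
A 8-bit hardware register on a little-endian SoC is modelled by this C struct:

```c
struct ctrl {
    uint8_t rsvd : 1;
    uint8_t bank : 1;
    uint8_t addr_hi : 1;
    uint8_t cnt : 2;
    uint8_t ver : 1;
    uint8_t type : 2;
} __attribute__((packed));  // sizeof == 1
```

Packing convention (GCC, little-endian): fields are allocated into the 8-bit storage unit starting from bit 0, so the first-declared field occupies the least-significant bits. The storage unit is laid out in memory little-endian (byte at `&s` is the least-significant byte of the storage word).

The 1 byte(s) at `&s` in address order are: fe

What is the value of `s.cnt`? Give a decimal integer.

3

[0]=0xfe (little-endian) → word 0xfe
rsvd:1 @ bit 0 → (0xfe>>0)&0x1 = 0x0
bank:1 @ bit 1 → (0xfe>>1)&0x1 = 0x1
addr_hi:1 @ bit 2 → (0xfe>>2)&0x1 = 0x1
cnt:2 @ bit 3 → (0xfe>>3)&0x3 = 0x3  ←
ver:1 @ bit 5 → (0xfe>>5)&0x1 = 0x1
type:2 @ bit 6 → (0xfe>>6)&0x3 = 0x3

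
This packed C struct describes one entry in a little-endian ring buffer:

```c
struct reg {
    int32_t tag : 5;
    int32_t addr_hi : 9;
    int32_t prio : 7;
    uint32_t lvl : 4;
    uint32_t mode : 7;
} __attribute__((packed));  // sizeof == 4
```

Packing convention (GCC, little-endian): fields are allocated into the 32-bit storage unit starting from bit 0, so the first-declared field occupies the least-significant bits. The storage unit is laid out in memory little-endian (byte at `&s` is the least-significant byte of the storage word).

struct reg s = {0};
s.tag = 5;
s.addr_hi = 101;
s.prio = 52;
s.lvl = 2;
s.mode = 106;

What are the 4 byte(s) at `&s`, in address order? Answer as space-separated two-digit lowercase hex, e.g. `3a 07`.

a5 0c 4d d4

tag (5b) val=5 bits=0x5 at bit 0: 0x00000005
addr_hi (9b) val=101 bits=0x65 at bit 5: 0x00000ca5
prio (7b) val=52 bits=0x34 at bit 14: 0x000d0ca5
lvl (4b) val=2 bits=0x2 at bit 21: 0x004d0ca5
mode (7b) val=106 bits=0x6a at bit 25: 0xd44d0ca5
word = 0xd44d0ca5 → little-endian bytes:
  [0]=0xa5  [1]=0x0c  [2]=0x4d  [3]=0xd4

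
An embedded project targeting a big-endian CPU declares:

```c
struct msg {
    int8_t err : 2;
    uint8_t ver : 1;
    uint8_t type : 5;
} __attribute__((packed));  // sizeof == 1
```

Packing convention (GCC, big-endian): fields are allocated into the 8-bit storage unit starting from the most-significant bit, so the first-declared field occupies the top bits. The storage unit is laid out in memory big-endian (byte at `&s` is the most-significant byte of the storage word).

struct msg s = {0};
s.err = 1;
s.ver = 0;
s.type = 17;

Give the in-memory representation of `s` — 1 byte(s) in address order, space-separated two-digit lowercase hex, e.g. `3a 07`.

51

err:2 = 1 → 0x1 << 6 → word 0x40
ver:1 = 0 → 0x0 << 5 → word 0x40
type:5 = 17 → 0x11 << 0 → word 0x51
word = 0x51 → big-endian bytes:
  [0]=0x51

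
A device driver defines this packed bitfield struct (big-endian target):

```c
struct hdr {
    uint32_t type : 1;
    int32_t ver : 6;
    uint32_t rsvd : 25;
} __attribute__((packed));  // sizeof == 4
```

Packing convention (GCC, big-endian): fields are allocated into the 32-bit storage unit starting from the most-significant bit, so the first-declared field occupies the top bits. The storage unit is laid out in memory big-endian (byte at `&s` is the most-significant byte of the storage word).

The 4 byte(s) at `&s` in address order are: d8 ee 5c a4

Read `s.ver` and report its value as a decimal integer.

-20

[0]=0xd8 [1]=0xee [2]=0x5c [3]=0xa4 (big-endian) → word 0xd8ee5ca4
type:1 @ bit 31 → (0xd8ee5ca4>>31)&0x1 = 0x1
ver:6 @ bit 25 → (0xd8ee5ca4>>25)&0x3f = 0x2c  ←
rsvd:25 @ bit 0 → (0xd8ee5ca4>>0)&0x1ffffff = 0xee5ca4
ver signed 6b, MSB=1: 44 - 64 = -20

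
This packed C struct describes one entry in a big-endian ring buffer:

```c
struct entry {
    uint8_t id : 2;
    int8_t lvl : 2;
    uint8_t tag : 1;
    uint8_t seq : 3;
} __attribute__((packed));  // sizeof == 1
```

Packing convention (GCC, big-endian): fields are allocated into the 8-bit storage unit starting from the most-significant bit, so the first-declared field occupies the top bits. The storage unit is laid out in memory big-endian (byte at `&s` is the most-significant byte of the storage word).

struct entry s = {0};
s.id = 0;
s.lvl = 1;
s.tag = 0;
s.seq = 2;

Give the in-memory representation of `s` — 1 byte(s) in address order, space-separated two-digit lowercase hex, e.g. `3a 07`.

12

[6+:2] id=0 & 0x3 = 0x0; word=0x00
[4+:2] lvl=1 & 0x3 = 0x1; word=0x10
[3+:1] tag=0 & 0x1 = 0x0; word=0x10
[0+:3] seq=2 & 0x7 = 0x2; word=0x12
word = 0x12 → big-endian bytes:
  [0]=0x12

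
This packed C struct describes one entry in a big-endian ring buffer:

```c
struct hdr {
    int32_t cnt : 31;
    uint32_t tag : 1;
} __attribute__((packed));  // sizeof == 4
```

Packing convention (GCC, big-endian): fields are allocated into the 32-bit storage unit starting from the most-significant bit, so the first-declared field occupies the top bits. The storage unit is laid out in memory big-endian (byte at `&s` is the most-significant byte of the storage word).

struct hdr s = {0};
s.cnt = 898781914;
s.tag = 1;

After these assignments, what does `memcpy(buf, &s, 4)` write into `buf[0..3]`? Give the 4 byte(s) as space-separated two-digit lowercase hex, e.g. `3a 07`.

cnt:31 = 898781914 → 0x359252da << 1 → word 0x6b24a5b4
tag:1 = 1 → 0x1 << 0 → word 0x6b24a5b5
word = 0x6b24a5b5 → big-endian bytes:
  [0]=0x6b  [1]=0x24  [2]=0xa5  [3]=0xb5

6b 24 a5 b5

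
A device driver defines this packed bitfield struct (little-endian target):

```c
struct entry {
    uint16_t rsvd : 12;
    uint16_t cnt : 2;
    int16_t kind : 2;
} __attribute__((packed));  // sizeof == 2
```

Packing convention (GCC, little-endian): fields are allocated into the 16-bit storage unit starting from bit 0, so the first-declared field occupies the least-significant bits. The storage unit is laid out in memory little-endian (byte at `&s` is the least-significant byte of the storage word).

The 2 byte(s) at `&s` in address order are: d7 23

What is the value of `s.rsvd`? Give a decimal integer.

[0]=0xd7 [1]=0x23 (little-endian) → word 0x23d7
rsvd [0+:12] = (word>>0) & 0xfff = 983  ←
cnt [12+:2] = (word>>12) & 0x3 = 2
kind [14+:2] = (word>>14) & 0x3 = 0

983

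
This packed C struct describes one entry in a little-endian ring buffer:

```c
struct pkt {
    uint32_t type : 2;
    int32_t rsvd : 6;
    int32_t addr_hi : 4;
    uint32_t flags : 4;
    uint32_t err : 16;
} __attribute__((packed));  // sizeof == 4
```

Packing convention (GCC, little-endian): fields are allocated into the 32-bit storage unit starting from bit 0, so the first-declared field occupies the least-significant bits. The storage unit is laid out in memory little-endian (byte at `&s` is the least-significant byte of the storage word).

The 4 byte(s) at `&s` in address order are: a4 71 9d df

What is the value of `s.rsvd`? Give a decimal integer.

-23

[0]=0xa4 [1]=0x71 [2]=0x9d [3]=0xdf (little-endian) → word 0xdf9d71a4
type [0+:2] = (word>>0) & 0x3 = 0
rsvd [2+:6] = (word>>2) & 0x3f = 41  ←
addr_hi [8+:4] = (word>>8) & 0xf = 1
flags [12+:4] = (word>>12) & 0xf = 7
err [16+:16] = (word>>16) & 0xffff = 57245
rsvd signed 6b, MSB=1: 41 - 64 = -23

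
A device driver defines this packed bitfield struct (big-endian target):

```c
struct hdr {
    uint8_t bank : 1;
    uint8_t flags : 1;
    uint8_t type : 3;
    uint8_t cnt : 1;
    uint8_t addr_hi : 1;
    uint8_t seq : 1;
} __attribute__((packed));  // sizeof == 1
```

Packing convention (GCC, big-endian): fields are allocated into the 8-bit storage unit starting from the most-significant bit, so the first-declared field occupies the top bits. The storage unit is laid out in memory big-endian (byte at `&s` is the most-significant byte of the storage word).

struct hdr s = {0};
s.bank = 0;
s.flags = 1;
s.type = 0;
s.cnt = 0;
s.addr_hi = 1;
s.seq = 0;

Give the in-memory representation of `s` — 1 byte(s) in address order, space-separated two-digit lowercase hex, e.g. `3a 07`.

42

bank:1 = 0 → 0x0 << 7 → word 0x00
flags:1 = 1 → 0x1 << 6 → word 0x40
type:3 = 0 → 0x0 << 3 → word 0x40
cnt:1 = 0 → 0x0 << 2 → word 0x40
addr_hi:1 = 1 → 0x1 << 1 → word 0x42
seq:1 = 0 → 0x0 << 0 → word 0x42
word = 0x42 → big-endian bytes:
  [0]=0x42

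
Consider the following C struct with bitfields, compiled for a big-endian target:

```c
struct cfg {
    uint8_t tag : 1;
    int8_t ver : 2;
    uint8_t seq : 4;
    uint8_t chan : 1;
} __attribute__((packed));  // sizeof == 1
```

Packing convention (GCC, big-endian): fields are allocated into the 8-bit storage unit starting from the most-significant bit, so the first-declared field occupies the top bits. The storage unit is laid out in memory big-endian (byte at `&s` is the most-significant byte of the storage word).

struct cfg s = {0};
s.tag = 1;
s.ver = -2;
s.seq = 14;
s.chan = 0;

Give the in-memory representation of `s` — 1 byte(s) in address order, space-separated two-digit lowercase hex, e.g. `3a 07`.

tag (1b) val=1 bits=0x1 at bit 7: 0x80
ver (2b) val=-2 bits=0x2 at bit 5: 0xc0
seq (4b) val=14 bits=0xe at bit 1: 0xdc
chan (1b) val=0 bits=0x0 at bit 0: 0xdc
word = 0xdc → big-endian bytes:
  [0]=0xdc

dc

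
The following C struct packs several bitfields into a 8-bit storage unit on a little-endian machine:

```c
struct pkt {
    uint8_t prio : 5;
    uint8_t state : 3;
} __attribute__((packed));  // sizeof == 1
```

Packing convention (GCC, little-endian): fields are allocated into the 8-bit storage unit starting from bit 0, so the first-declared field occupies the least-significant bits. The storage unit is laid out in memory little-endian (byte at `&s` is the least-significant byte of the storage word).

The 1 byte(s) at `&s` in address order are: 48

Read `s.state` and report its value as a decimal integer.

2

[0]=0x48 (little-endian) → word 0x48
prio [0+:5] = (word>>0) & 0x1f = 8
state [5+:3] = (word>>5) & 0x7 = 2  ←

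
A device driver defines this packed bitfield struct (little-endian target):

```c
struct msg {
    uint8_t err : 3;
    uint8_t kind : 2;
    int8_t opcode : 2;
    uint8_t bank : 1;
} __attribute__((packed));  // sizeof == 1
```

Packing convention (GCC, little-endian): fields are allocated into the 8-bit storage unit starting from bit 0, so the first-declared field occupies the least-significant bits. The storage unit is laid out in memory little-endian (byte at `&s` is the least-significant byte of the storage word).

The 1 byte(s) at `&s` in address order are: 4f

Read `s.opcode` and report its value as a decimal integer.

-2

[0]=0x4f (little-endian) → word 0x4f
err [0+:3] = (word>>0) & 0x7 = 7
kind [3+:2] = (word>>3) & 0x3 = 1
opcode [5+:2] = (word>>5) & 0x3 = 2  ←
bank [7+:1] = (word>>7) & 0x1 = 0
opcode signed 2b, MSB=1: 2 - 4 = -2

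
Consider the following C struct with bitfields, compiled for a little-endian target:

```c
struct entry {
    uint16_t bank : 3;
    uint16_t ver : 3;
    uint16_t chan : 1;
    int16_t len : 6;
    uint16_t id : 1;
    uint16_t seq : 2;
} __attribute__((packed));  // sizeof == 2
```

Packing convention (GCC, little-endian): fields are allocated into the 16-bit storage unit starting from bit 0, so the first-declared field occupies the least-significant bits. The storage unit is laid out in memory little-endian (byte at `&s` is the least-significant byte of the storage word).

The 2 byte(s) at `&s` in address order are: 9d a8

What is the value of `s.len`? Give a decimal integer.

[0]=0x9d [1]=0xa8 (little-endian) → word 0xa89d
bank [0+:3] = (word>>0) & 0x7 = 5
ver [3+:3] = (word>>3) & 0x7 = 3
chan [6+:1] = (word>>6) & 0x1 = 0
len [7+:6] = (word>>7) & 0x3f = 17  ←
id [13+:1] = (word>>13) & 0x1 = 1
seq [14+:2] = (word>>14) & 0x3 = 2
len signed 6b, MSB=0: value = 17

17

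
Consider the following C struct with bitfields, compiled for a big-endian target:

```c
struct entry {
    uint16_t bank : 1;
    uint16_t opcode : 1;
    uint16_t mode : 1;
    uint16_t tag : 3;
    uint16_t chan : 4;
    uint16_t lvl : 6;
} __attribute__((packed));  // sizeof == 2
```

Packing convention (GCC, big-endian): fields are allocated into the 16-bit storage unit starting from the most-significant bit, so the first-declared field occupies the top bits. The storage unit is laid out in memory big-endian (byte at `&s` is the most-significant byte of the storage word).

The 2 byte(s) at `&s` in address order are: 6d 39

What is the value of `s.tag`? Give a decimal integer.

[0]=0x6d [1]=0x39 (big-endian) → word 0x6d39
bank [15+:1] = (word>>15) & 0x1 = 0
opcode [14+:1] = (word>>14) & 0x1 = 1
mode [13+:1] = (word>>13) & 0x1 = 1
tag [10+:3] = (word>>10) & 0x7 = 3  ←
chan [6+:4] = (word>>6) & 0xf = 4
lvl [0+:6] = (word>>0) & 0x3f = 57

3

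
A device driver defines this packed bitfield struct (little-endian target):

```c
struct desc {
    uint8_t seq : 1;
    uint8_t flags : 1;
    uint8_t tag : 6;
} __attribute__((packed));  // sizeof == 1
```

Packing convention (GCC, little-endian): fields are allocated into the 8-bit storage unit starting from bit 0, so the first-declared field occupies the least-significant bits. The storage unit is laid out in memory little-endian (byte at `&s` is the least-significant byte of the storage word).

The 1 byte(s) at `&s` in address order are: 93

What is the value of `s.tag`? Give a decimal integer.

36

[0]=0x93 (little-endian) → word 0x93
seq [0+:1] = (word>>0) & 0x1 = 1
flags [1+:1] = (word>>1) & 0x1 = 1
tag [2+:6] = (word>>2) & 0x3f = 36  ←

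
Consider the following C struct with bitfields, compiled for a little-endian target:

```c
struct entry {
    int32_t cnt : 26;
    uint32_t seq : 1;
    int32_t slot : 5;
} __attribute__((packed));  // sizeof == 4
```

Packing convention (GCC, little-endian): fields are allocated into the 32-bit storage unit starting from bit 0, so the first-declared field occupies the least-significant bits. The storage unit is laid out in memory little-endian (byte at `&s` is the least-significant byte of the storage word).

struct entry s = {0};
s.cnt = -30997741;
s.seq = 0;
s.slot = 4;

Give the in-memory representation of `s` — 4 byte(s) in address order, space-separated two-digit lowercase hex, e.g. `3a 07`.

13 03 27 22

cnt (26b) val=-30997741 bits=0x2270313 at bit 0: 0x02270313
seq (1b) val=0 bits=0x0 at bit 26: 0x02270313
slot (5b) val=4 bits=0x4 at bit 27: 0x22270313
word = 0x22270313 → little-endian bytes:
  [0]=0x13  [1]=0x03  [2]=0x27  [3]=0x22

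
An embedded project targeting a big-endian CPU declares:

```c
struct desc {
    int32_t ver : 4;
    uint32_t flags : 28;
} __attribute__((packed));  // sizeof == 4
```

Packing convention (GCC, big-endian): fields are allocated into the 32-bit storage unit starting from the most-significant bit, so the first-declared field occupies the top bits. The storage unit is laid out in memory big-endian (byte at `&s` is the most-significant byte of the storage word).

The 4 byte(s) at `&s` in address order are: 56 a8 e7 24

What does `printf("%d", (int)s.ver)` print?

[0]=0x56 [1]=0xa8 [2]=0xe7 [3]=0x24 (big-endian) → word 0x56a8e724
ver [28+:4] = (word>>28) & 0xf = 5  ←
flags [0+:28] = (word>>0) & 0xfffffff = 111732516
ver signed 4b, MSB=0: value = 5

5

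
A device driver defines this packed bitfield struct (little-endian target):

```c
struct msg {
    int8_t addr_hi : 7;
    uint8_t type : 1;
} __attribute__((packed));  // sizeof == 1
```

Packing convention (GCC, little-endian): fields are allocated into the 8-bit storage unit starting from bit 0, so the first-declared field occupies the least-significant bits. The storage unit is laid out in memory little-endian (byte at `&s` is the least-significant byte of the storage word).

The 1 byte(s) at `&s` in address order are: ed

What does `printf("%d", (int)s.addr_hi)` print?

-19

[0]=0xed (little-endian) → word 0xed
addr_hi:7 @ bit 0 → (0xed>>0)&0x7f = 0x6d  ←
type:1 @ bit 7 → (0xed>>7)&0x1 = 0x1
addr_hi signed 7b, MSB=1: 109 - 128 = -19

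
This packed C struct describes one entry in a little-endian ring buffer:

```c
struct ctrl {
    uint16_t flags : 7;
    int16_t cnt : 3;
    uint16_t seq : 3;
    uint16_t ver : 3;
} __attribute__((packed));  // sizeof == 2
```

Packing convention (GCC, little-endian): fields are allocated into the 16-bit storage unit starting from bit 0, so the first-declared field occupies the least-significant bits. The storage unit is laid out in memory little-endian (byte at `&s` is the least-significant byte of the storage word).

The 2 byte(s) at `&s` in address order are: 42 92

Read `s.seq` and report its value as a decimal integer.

4

[0]=0x42 [1]=0x92 (little-endian) → word 0x9242
flags:7 @ bit 0 → (0x9242>>0)&0x7f = 0x42
cnt:3 @ bit 7 → (0x9242>>7)&0x7 = 0x4
seq:3 @ bit 10 → (0x9242>>10)&0x7 = 0x4  ←
ver:3 @ bit 13 → (0x9242>>13)&0x7 = 0x4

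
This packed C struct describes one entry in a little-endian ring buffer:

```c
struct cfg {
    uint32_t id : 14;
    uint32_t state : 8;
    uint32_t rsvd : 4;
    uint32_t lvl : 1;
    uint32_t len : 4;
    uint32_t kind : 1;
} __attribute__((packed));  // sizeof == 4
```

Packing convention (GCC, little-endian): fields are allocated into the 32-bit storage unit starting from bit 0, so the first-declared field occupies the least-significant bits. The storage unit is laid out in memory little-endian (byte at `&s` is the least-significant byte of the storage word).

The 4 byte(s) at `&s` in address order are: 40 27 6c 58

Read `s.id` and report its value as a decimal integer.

10048

[0]=0x40 [1]=0x27 [2]=0x6c [3]=0x58 (little-endian) → word 0x586c2740
id [0+:14] = (word>>0) & 0x3fff = 10048  ←
state [14+:8] = (word>>14) & 0xff = 176
rsvd [22+:4] = (word>>22) & 0xf = 1
lvl [26+:1] = (word>>26) & 0x1 = 0
len [27+:4] = (word>>27) & 0xf = 11
kind [31+:1] = (word>>31) & 0x1 = 0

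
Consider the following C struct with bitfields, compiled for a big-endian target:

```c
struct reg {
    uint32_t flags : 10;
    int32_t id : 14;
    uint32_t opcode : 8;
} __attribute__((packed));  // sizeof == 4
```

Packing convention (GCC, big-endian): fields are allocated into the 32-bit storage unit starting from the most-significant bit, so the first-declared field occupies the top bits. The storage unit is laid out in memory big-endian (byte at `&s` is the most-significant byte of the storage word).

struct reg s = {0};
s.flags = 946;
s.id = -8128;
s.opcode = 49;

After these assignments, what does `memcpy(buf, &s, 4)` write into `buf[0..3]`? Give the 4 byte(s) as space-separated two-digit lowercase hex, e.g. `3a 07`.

ec a0 40 31

flags (10b) val=946 bits=0x3b2 at bit 22: 0xec800000
id (14b) val=-8128 bits=0x2040 at bit 8: 0xeca04000
opcode (8b) val=49 bits=0x31 at bit 0: 0xeca04031
word = 0xeca04031 → big-endian bytes:
  [0]=0xec  [1]=0xa0  [2]=0x40  [3]=0x31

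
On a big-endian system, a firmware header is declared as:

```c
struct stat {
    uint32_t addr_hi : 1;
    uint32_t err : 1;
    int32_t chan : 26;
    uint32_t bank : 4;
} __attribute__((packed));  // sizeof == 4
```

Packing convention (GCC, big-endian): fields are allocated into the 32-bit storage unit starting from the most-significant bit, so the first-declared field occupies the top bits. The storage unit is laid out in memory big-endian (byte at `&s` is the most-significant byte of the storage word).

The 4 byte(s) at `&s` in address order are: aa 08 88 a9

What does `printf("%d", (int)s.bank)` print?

[0]=0xaa [1]=0x08 [2]=0x88 [3]=0xa9 (big-endian) → word 0xaa0888a9
addr_hi:1 @ bit 31 → (0xaa0888a9>>31)&0x1 = 0x1
err:1 @ bit 30 → (0xaa0888a9>>30)&0x1 = 0x0
chan:26 @ bit 4 → (0xaa0888a9>>4)&0x3ffffff = 0x2a0888a
bank:4 @ bit 0 → (0xaa0888a9>>0)&0xf = 0x9  ←

9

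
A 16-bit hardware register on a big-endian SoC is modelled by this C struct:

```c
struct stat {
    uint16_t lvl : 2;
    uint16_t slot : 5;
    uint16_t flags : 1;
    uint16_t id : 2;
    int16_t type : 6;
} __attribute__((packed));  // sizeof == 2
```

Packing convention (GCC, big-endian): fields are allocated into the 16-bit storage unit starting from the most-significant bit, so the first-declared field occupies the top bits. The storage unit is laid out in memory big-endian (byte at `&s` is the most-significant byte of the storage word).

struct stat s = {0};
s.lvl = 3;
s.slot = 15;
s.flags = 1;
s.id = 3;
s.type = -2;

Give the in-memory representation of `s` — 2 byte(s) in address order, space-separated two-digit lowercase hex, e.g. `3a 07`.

df fe

lvl (2b) val=3 bits=0x3 at bit 14: 0xc000
slot (5b) val=15 bits=0xf at bit 9: 0xde00
flags (1b) val=1 bits=0x1 at bit 8: 0xdf00
id (2b) val=3 bits=0x3 at bit 6: 0xdfc0
type (6b) val=-2 bits=0x3e at bit 0: 0xdffe
word = 0xdffe → big-endian bytes:
  [0]=0xdf  [1]=0xfe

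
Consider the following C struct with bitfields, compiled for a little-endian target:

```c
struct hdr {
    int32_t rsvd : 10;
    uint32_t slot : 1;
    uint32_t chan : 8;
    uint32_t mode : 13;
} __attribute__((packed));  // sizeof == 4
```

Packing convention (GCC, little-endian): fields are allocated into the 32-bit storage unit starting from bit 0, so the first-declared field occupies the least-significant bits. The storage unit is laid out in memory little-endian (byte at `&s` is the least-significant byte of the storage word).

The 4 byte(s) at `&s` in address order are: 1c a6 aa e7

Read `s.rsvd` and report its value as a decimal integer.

[0]=0x1c [1]=0xa6 [2]=0xaa [3]=0xe7 (little-endian) → word 0xe7aaa61c
rsvd:10 @ bit 0 → (0xe7aaa61c>>0)&0x3ff = 0x21c  ←
slot:1 @ bit 10 → (0xe7aaa61c>>10)&0x1 = 0x1
chan:8 @ bit 11 → (0xe7aaa61c>>11)&0xff = 0x54
mode:13 @ bit 19 → (0xe7aaa61c>>19)&0x1fff = 0x1cf5
rsvd signed 10b, MSB=1: 540 - 1024 = -484

-484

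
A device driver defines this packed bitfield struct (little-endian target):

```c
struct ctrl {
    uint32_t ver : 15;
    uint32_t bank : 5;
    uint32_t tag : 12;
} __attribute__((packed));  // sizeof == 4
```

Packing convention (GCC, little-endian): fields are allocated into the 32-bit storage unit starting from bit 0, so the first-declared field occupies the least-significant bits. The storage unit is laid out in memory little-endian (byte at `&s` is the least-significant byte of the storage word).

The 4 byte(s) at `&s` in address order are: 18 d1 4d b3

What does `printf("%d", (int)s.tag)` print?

2868

[0]=0x18 [1]=0xd1 [2]=0x4d [3]=0xb3 (little-endian) → word 0xb34dd118
ver:15 @ bit 0 → (0xb34dd118>>0)&0x7fff = 0x5118
bank:5 @ bit 15 → (0xb34dd118>>15)&0x1f = 0x1b
tag:12 @ bit 20 → (0xb34dd118>>20)&0xfff = 0xb34  ←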